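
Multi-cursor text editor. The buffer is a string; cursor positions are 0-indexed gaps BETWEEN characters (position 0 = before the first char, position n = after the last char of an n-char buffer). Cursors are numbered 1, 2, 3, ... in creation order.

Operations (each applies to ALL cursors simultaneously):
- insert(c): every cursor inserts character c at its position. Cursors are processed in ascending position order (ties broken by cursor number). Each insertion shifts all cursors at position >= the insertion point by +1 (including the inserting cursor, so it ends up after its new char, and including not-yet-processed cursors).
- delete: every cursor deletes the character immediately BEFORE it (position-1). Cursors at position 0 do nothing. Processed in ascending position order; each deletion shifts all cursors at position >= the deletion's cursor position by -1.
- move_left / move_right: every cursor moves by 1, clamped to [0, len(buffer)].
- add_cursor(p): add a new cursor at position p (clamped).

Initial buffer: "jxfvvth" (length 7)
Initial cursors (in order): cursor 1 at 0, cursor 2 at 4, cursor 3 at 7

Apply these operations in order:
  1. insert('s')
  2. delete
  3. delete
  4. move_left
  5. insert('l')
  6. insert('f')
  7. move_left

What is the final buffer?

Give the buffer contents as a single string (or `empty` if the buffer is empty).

After op 1 (insert('s')): buffer="sjxfvsvths" (len 10), cursors c1@1 c2@6 c3@10, authorship 1....2...3
After op 2 (delete): buffer="jxfvvth" (len 7), cursors c1@0 c2@4 c3@7, authorship .......
After op 3 (delete): buffer="jxfvt" (len 5), cursors c1@0 c2@3 c3@5, authorship .....
After op 4 (move_left): buffer="jxfvt" (len 5), cursors c1@0 c2@2 c3@4, authorship .....
After op 5 (insert('l')): buffer="ljxlfvlt" (len 8), cursors c1@1 c2@4 c3@7, authorship 1..2..3.
After op 6 (insert('f')): buffer="lfjxlffvlft" (len 11), cursors c1@2 c2@6 c3@10, authorship 11..22..33.
After op 7 (move_left): buffer="lfjxlffvlft" (len 11), cursors c1@1 c2@5 c3@9, authorship 11..22..33.

Answer: lfjxlffvlft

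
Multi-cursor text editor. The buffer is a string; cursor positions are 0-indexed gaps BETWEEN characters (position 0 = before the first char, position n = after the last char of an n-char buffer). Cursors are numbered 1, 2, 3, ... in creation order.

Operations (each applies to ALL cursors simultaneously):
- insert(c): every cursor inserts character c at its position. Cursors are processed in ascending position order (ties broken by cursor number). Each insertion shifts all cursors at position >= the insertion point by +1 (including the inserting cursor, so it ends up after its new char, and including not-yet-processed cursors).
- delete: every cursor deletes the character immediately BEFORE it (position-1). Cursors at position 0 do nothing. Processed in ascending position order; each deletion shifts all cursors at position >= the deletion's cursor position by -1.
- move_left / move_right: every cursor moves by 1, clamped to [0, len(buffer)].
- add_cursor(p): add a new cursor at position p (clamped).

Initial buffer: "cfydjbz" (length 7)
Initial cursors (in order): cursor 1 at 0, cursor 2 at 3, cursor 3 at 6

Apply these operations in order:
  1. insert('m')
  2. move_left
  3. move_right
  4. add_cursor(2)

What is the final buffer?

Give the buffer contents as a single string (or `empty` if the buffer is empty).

After op 1 (insert('m')): buffer="mcfymdjbmz" (len 10), cursors c1@1 c2@5 c3@9, authorship 1...2...3.
After op 2 (move_left): buffer="mcfymdjbmz" (len 10), cursors c1@0 c2@4 c3@8, authorship 1...2...3.
After op 3 (move_right): buffer="mcfymdjbmz" (len 10), cursors c1@1 c2@5 c3@9, authorship 1...2...3.
After op 4 (add_cursor(2)): buffer="mcfymdjbmz" (len 10), cursors c1@1 c4@2 c2@5 c3@9, authorship 1...2...3.

Answer: mcfymdjbmz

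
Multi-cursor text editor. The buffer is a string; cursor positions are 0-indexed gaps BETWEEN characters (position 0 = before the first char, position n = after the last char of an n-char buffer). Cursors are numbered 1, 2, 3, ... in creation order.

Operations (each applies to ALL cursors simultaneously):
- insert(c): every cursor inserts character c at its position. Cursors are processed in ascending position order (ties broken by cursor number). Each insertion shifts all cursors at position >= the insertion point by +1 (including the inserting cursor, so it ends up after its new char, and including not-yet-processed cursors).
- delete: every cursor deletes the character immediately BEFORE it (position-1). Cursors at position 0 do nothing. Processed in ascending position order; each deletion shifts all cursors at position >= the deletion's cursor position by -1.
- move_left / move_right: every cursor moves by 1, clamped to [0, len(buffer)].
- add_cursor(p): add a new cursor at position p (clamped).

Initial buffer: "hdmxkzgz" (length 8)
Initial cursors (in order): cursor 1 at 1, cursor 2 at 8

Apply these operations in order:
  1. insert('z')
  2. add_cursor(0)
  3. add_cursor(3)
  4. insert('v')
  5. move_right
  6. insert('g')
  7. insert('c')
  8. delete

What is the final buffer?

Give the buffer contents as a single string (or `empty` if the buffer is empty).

Answer: vhgzvdgvmgxkzgzzvg

Derivation:
After op 1 (insert('z')): buffer="hzdmxkzgzz" (len 10), cursors c1@2 c2@10, authorship .1.......2
After op 2 (add_cursor(0)): buffer="hzdmxkzgzz" (len 10), cursors c3@0 c1@2 c2@10, authorship .1.......2
After op 3 (add_cursor(3)): buffer="hzdmxkzgzz" (len 10), cursors c3@0 c1@2 c4@3 c2@10, authorship .1.......2
After op 4 (insert('v')): buffer="vhzvdvmxkzgzzv" (len 14), cursors c3@1 c1@4 c4@6 c2@14, authorship 3.11.4......22
After op 5 (move_right): buffer="vhzvdvmxkzgzzv" (len 14), cursors c3@2 c1@5 c4@7 c2@14, authorship 3.11.4......22
After op 6 (insert('g')): buffer="vhgzvdgvmgxkzgzzvg" (len 18), cursors c3@3 c1@7 c4@10 c2@18, authorship 3.311.14.4.....222
After op 7 (insert('c')): buffer="vhgczvdgcvmgcxkzgzzvgc" (len 22), cursors c3@4 c1@9 c4@13 c2@22, authorship 3.3311.114.44.....2222
After op 8 (delete): buffer="vhgzvdgvmgxkzgzzvg" (len 18), cursors c3@3 c1@7 c4@10 c2@18, authorship 3.311.14.4.....222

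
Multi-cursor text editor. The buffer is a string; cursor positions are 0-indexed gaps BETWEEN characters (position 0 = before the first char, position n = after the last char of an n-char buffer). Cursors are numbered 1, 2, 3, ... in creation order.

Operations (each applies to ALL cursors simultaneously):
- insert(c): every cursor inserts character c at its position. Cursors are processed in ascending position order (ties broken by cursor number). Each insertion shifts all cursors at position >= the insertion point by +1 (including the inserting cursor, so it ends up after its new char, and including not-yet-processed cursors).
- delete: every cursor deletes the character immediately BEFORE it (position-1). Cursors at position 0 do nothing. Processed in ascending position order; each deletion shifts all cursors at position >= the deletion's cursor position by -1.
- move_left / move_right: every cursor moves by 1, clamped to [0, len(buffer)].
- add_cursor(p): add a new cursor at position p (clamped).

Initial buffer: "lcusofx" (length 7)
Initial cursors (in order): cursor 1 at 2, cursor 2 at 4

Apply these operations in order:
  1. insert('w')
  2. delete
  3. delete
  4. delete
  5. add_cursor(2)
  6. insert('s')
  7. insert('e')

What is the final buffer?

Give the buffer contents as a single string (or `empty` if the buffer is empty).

Answer: sseeofsex

Derivation:
After op 1 (insert('w')): buffer="lcwuswofx" (len 9), cursors c1@3 c2@6, authorship ..1..2...
After op 2 (delete): buffer="lcusofx" (len 7), cursors c1@2 c2@4, authorship .......
After op 3 (delete): buffer="luofx" (len 5), cursors c1@1 c2@2, authorship .....
After op 4 (delete): buffer="ofx" (len 3), cursors c1@0 c2@0, authorship ...
After op 5 (add_cursor(2)): buffer="ofx" (len 3), cursors c1@0 c2@0 c3@2, authorship ...
After op 6 (insert('s')): buffer="ssofsx" (len 6), cursors c1@2 c2@2 c3@5, authorship 12..3.
After op 7 (insert('e')): buffer="sseeofsex" (len 9), cursors c1@4 c2@4 c3@8, authorship 1212..33.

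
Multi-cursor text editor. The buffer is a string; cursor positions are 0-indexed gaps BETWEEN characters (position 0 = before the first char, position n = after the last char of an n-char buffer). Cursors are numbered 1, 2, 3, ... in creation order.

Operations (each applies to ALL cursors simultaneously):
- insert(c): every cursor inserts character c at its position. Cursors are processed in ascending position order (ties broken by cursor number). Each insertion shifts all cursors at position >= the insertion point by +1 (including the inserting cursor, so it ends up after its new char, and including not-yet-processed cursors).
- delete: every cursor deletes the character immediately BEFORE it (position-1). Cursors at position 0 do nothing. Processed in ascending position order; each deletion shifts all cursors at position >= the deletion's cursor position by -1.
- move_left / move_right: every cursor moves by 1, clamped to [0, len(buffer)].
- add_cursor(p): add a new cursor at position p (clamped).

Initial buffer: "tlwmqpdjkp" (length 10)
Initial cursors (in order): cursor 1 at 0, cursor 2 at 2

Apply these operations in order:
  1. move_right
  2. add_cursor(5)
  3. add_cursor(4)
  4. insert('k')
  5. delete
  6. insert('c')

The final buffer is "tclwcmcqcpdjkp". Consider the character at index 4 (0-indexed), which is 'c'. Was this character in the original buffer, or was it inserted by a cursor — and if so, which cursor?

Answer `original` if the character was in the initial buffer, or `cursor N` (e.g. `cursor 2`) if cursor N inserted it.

Answer: cursor 2

Derivation:
After op 1 (move_right): buffer="tlwmqpdjkp" (len 10), cursors c1@1 c2@3, authorship ..........
After op 2 (add_cursor(5)): buffer="tlwmqpdjkp" (len 10), cursors c1@1 c2@3 c3@5, authorship ..........
After op 3 (add_cursor(4)): buffer="tlwmqpdjkp" (len 10), cursors c1@1 c2@3 c4@4 c3@5, authorship ..........
After op 4 (insert('k')): buffer="tklwkmkqkpdjkp" (len 14), cursors c1@2 c2@5 c4@7 c3@9, authorship .1..2.4.3.....
After op 5 (delete): buffer="tlwmqpdjkp" (len 10), cursors c1@1 c2@3 c4@4 c3@5, authorship ..........
After op 6 (insert('c')): buffer="tclwcmcqcpdjkp" (len 14), cursors c1@2 c2@5 c4@7 c3@9, authorship .1..2.4.3.....
Authorship (.=original, N=cursor N): . 1 . . 2 . 4 . 3 . . . . .
Index 4: author = 2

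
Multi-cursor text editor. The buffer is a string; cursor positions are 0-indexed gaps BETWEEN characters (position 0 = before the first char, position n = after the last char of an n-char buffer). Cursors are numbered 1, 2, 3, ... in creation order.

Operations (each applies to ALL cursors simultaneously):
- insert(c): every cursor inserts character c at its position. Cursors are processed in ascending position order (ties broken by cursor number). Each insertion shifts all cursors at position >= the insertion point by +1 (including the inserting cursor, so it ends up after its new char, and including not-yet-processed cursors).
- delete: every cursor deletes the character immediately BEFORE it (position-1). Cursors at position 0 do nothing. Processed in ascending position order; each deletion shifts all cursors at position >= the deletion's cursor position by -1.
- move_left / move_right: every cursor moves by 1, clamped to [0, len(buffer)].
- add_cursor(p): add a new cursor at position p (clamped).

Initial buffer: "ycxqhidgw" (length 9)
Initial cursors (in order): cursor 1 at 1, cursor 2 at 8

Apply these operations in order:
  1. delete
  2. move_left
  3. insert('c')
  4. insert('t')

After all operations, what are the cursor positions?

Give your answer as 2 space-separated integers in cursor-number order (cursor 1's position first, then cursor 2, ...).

Answer: 2 9

Derivation:
After op 1 (delete): buffer="cxqhidw" (len 7), cursors c1@0 c2@6, authorship .......
After op 2 (move_left): buffer="cxqhidw" (len 7), cursors c1@0 c2@5, authorship .......
After op 3 (insert('c')): buffer="ccxqhicdw" (len 9), cursors c1@1 c2@7, authorship 1.....2..
After op 4 (insert('t')): buffer="ctcxqhictdw" (len 11), cursors c1@2 c2@9, authorship 11.....22..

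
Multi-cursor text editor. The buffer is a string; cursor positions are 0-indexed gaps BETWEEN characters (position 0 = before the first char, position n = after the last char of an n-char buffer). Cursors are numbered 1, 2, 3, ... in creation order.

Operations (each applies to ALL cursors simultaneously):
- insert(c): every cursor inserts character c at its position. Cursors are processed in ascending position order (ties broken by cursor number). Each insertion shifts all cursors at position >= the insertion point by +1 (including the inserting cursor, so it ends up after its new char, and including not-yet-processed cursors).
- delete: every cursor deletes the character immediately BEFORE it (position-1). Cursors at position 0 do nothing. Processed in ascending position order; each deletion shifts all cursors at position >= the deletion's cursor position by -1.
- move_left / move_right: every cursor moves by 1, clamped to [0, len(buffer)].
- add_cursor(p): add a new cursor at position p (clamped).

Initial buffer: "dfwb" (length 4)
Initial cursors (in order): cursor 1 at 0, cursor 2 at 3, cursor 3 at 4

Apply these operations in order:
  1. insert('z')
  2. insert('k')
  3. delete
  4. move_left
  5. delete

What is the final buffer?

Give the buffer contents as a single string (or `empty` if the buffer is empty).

After op 1 (insert('z')): buffer="zdfwzbz" (len 7), cursors c1@1 c2@5 c3@7, authorship 1...2.3
After op 2 (insert('k')): buffer="zkdfwzkbzk" (len 10), cursors c1@2 c2@7 c3@10, authorship 11...22.33
After op 3 (delete): buffer="zdfwzbz" (len 7), cursors c1@1 c2@5 c3@7, authorship 1...2.3
After op 4 (move_left): buffer="zdfwzbz" (len 7), cursors c1@0 c2@4 c3@6, authorship 1...2.3
After op 5 (delete): buffer="zdfzz" (len 5), cursors c1@0 c2@3 c3@4, authorship 1..23

Answer: zdfzz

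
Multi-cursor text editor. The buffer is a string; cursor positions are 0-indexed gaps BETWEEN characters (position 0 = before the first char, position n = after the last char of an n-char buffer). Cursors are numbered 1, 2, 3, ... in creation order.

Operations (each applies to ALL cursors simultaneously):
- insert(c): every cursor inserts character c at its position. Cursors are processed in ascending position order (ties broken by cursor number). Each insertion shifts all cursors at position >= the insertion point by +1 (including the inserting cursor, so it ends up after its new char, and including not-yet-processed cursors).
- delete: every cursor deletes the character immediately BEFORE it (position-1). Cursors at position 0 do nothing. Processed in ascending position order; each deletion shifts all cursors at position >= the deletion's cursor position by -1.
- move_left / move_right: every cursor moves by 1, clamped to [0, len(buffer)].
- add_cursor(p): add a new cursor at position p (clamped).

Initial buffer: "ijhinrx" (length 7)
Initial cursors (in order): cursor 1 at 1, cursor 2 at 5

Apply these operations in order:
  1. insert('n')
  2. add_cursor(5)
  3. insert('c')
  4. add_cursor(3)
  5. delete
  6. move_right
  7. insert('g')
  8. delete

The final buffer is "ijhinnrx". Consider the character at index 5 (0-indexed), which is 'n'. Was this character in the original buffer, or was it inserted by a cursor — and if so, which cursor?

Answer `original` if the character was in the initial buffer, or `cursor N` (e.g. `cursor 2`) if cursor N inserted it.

Answer: cursor 2

Derivation:
After op 1 (insert('n')): buffer="injhinnrx" (len 9), cursors c1@2 c2@7, authorship .1....2..
After op 2 (add_cursor(5)): buffer="injhinnrx" (len 9), cursors c1@2 c3@5 c2@7, authorship .1....2..
After op 3 (insert('c')): buffer="incjhicnncrx" (len 12), cursors c1@3 c3@7 c2@10, authorship .11...3.22..
After op 4 (add_cursor(3)): buffer="incjhicnncrx" (len 12), cursors c1@3 c4@3 c3@7 c2@10, authorship .11...3.22..
After op 5 (delete): buffer="ijhinnrx" (len 8), cursors c1@1 c4@1 c3@4 c2@6, authorship .....2..
After op 6 (move_right): buffer="ijhinnrx" (len 8), cursors c1@2 c4@2 c3@5 c2@7, authorship .....2..
After op 7 (insert('g')): buffer="ijgghingnrgx" (len 12), cursors c1@4 c4@4 c3@8 c2@11, authorship ..14...32.2.
After op 8 (delete): buffer="ijhinnrx" (len 8), cursors c1@2 c4@2 c3@5 c2@7, authorship .....2..
Authorship (.=original, N=cursor N): . . . . . 2 . .
Index 5: author = 2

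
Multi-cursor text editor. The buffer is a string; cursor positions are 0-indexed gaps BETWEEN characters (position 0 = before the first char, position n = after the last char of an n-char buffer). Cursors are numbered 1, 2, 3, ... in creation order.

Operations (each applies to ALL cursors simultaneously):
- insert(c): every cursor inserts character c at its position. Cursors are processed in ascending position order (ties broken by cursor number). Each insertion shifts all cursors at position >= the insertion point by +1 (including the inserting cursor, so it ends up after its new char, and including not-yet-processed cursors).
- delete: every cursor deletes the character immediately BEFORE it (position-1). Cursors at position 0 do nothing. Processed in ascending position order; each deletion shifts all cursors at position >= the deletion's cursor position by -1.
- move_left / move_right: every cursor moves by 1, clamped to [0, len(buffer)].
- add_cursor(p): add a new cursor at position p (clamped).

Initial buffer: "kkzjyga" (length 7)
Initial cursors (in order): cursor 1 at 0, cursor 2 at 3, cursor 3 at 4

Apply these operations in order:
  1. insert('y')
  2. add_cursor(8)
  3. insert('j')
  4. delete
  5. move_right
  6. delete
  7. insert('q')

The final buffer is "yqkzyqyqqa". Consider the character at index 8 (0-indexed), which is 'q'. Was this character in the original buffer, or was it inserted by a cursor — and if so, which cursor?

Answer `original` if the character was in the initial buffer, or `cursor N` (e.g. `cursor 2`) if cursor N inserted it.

After op 1 (insert('y')): buffer="ykkzyjyyga" (len 10), cursors c1@1 c2@5 c3@7, authorship 1...2.3...
After op 2 (add_cursor(8)): buffer="ykkzyjyyga" (len 10), cursors c1@1 c2@5 c3@7 c4@8, authorship 1...2.3...
After op 3 (insert('j')): buffer="yjkkzyjjyjyjga" (len 14), cursors c1@2 c2@7 c3@10 c4@12, authorship 11...22.33.4..
After op 4 (delete): buffer="ykkzyjyyga" (len 10), cursors c1@1 c2@5 c3@7 c4@8, authorship 1...2.3...
After op 5 (move_right): buffer="ykkzyjyyga" (len 10), cursors c1@2 c2@6 c3@8 c4@9, authorship 1...2.3...
After op 6 (delete): buffer="ykzyya" (len 6), cursors c1@1 c2@4 c3@5 c4@5, authorship 1..23.
After op 7 (insert('q')): buffer="yqkzyqyqqa" (len 10), cursors c1@2 c2@6 c3@9 c4@9, authorship 11..22334.
Authorship (.=original, N=cursor N): 1 1 . . 2 2 3 3 4 .
Index 8: author = 4

Answer: cursor 4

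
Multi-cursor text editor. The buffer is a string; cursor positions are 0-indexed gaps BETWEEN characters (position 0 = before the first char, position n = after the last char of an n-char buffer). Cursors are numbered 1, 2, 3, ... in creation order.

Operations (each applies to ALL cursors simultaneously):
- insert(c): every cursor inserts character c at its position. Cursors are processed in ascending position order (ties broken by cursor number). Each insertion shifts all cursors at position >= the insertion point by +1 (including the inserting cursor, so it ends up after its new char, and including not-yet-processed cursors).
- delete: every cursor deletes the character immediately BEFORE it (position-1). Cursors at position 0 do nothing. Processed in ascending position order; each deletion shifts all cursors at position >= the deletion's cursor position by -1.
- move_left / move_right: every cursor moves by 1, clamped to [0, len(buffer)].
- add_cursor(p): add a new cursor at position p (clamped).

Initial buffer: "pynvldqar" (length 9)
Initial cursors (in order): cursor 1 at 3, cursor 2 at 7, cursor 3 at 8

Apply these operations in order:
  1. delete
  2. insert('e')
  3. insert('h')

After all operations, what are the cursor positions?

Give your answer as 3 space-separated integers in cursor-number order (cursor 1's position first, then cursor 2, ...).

After op 1 (delete): buffer="pyvldr" (len 6), cursors c1@2 c2@5 c3@5, authorship ......
After op 2 (insert('e')): buffer="pyevldeer" (len 9), cursors c1@3 c2@8 c3@8, authorship ..1...23.
After op 3 (insert('h')): buffer="pyehvldeehhr" (len 12), cursors c1@4 c2@11 c3@11, authorship ..11...2323.

Answer: 4 11 11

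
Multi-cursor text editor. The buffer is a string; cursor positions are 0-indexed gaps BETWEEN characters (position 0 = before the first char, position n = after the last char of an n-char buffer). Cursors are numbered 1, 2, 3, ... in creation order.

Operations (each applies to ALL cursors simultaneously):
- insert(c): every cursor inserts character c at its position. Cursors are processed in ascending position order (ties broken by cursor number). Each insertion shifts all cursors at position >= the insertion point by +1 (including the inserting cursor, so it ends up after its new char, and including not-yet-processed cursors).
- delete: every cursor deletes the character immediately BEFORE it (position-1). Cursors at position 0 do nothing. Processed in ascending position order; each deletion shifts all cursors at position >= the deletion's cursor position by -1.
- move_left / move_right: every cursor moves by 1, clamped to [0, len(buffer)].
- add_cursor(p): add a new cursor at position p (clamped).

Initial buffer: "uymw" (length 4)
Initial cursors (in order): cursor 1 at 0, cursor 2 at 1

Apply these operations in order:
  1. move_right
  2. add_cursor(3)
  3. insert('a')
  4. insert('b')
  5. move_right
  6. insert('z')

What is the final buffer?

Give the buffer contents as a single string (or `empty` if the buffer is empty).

Answer: uabyzabmzabwz

Derivation:
After op 1 (move_right): buffer="uymw" (len 4), cursors c1@1 c2@2, authorship ....
After op 2 (add_cursor(3)): buffer="uymw" (len 4), cursors c1@1 c2@2 c3@3, authorship ....
After op 3 (insert('a')): buffer="uayamaw" (len 7), cursors c1@2 c2@4 c3@6, authorship .1.2.3.
After op 4 (insert('b')): buffer="uabyabmabw" (len 10), cursors c1@3 c2@6 c3@9, authorship .11.22.33.
After op 5 (move_right): buffer="uabyabmabw" (len 10), cursors c1@4 c2@7 c3@10, authorship .11.22.33.
After op 6 (insert('z')): buffer="uabyzabmzabwz" (len 13), cursors c1@5 c2@9 c3@13, authorship .11.122.233.3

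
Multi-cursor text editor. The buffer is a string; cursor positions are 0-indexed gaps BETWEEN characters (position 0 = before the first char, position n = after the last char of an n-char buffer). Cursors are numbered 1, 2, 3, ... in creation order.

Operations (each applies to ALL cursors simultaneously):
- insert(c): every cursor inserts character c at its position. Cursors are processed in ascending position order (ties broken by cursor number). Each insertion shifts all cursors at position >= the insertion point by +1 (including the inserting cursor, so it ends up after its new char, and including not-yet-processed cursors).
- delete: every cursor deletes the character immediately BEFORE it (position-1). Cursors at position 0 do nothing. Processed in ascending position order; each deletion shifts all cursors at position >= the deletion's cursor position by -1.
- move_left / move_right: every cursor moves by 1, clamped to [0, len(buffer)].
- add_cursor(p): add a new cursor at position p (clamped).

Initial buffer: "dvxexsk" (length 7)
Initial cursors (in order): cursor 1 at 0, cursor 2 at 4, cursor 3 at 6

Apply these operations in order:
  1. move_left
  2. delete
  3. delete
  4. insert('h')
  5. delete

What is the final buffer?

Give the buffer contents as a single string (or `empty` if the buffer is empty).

Answer: dsk

Derivation:
After op 1 (move_left): buffer="dvxexsk" (len 7), cursors c1@0 c2@3 c3@5, authorship .......
After op 2 (delete): buffer="dvesk" (len 5), cursors c1@0 c2@2 c3@3, authorship .....
After op 3 (delete): buffer="dsk" (len 3), cursors c1@0 c2@1 c3@1, authorship ...
After op 4 (insert('h')): buffer="hdhhsk" (len 6), cursors c1@1 c2@4 c3@4, authorship 1.23..
After op 5 (delete): buffer="dsk" (len 3), cursors c1@0 c2@1 c3@1, authorship ...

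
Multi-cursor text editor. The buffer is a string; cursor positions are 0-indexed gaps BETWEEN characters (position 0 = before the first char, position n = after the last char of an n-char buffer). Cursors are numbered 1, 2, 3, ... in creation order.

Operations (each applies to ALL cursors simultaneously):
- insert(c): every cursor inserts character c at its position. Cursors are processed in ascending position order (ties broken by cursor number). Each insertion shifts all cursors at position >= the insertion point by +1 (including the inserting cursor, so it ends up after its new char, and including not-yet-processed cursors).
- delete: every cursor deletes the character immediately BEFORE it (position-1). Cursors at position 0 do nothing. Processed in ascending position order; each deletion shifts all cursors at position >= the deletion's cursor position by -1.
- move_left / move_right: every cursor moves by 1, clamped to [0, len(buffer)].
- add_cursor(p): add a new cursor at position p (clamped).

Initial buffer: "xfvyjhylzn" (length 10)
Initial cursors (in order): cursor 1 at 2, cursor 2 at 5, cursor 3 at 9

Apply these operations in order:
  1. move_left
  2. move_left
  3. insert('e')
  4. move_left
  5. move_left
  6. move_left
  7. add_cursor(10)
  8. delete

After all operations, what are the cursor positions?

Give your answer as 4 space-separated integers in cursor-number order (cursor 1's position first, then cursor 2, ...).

After op 1 (move_left): buffer="xfvyjhylzn" (len 10), cursors c1@1 c2@4 c3@8, authorship ..........
After op 2 (move_left): buffer="xfvyjhylzn" (len 10), cursors c1@0 c2@3 c3@7, authorship ..........
After op 3 (insert('e')): buffer="exfveyjhyelzn" (len 13), cursors c1@1 c2@5 c3@10, authorship 1...2....3...
After op 4 (move_left): buffer="exfveyjhyelzn" (len 13), cursors c1@0 c2@4 c3@9, authorship 1...2....3...
After op 5 (move_left): buffer="exfveyjhyelzn" (len 13), cursors c1@0 c2@3 c3@8, authorship 1...2....3...
After op 6 (move_left): buffer="exfveyjhyelzn" (len 13), cursors c1@0 c2@2 c3@7, authorship 1...2....3...
After op 7 (add_cursor(10)): buffer="exfveyjhyelzn" (len 13), cursors c1@0 c2@2 c3@7 c4@10, authorship 1...2....3...
After op 8 (delete): buffer="efveyhylzn" (len 10), cursors c1@0 c2@1 c3@5 c4@7, authorship 1..2......

Answer: 0 1 5 7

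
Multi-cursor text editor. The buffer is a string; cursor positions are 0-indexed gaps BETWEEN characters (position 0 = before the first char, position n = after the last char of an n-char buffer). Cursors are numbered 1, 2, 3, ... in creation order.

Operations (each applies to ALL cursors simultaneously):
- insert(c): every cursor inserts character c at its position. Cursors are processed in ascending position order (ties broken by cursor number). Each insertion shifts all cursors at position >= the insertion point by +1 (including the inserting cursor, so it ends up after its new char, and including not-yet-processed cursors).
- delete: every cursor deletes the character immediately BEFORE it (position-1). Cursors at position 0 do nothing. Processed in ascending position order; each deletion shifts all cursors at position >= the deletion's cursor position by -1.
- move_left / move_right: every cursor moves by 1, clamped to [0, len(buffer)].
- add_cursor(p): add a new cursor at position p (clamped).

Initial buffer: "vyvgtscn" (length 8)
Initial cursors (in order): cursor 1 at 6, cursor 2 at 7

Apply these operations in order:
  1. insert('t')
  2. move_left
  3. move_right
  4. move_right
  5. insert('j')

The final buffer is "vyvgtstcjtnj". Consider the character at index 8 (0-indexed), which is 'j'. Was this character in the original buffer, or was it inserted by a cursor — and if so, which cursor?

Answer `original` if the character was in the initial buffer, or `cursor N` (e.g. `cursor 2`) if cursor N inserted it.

After op 1 (insert('t')): buffer="vyvgtstctn" (len 10), cursors c1@7 c2@9, authorship ......1.2.
After op 2 (move_left): buffer="vyvgtstctn" (len 10), cursors c1@6 c2@8, authorship ......1.2.
After op 3 (move_right): buffer="vyvgtstctn" (len 10), cursors c1@7 c2@9, authorship ......1.2.
After op 4 (move_right): buffer="vyvgtstctn" (len 10), cursors c1@8 c2@10, authorship ......1.2.
After op 5 (insert('j')): buffer="vyvgtstcjtnj" (len 12), cursors c1@9 c2@12, authorship ......1.12.2
Authorship (.=original, N=cursor N): . . . . . . 1 . 1 2 . 2
Index 8: author = 1

Answer: cursor 1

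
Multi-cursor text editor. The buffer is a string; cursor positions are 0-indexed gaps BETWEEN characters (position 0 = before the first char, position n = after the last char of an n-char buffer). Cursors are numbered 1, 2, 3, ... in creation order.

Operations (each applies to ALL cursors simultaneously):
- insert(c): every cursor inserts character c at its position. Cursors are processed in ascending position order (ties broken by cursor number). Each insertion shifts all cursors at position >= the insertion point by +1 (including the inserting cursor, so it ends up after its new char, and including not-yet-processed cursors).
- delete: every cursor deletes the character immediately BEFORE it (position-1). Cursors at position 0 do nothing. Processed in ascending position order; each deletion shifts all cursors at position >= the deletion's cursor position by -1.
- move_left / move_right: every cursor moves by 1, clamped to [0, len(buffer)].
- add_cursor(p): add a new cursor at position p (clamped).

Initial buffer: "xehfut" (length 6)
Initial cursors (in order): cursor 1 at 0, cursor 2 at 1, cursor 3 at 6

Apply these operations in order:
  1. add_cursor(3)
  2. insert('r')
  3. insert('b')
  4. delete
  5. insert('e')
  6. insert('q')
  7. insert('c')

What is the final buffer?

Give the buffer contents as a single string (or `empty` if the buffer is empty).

Answer: reqcxreqcehreqcfutreqc

Derivation:
After op 1 (add_cursor(3)): buffer="xehfut" (len 6), cursors c1@0 c2@1 c4@3 c3@6, authorship ......
After op 2 (insert('r')): buffer="rxrehrfutr" (len 10), cursors c1@1 c2@3 c4@6 c3@10, authorship 1.2..4...3
After op 3 (insert('b')): buffer="rbxrbehrbfutrb" (len 14), cursors c1@2 c2@5 c4@9 c3@14, authorship 11.22..44...33
After op 4 (delete): buffer="rxrehrfutr" (len 10), cursors c1@1 c2@3 c4@6 c3@10, authorship 1.2..4...3
After op 5 (insert('e')): buffer="rexreehrefutre" (len 14), cursors c1@2 c2@5 c4@9 c3@14, authorship 11.22..44...33
After op 6 (insert('q')): buffer="reqxreqehreqfutreq" (len 18), cursors c1@3 c2@7 c4@12 c3@18, authorship 111.222..444...333
After op 7 (insert('c')): buffer="reqcxreqcehreqcfutreqc" (len 22), cursors c1@4 c2@9 c4@15 c3@22, authorship 1111.2222..4444...3333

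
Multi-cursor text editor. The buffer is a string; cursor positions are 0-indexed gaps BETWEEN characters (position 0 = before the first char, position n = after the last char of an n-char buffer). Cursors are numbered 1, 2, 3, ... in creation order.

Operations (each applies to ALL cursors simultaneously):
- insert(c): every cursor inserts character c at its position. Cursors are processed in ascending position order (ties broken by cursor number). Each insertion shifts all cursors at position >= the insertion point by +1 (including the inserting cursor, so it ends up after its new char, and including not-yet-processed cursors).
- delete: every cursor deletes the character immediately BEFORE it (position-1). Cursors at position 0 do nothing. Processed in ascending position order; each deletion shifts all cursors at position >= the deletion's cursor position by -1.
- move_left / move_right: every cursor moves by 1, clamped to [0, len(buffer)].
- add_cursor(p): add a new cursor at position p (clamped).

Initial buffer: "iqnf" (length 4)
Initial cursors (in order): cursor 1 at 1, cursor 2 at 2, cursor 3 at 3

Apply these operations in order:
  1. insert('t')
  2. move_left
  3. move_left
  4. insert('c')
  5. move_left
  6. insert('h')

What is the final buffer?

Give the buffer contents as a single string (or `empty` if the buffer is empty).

Answer: hcithcqthcntf

Derivation:
After op 1 (insert('t')): buffer="itqtntf" (len 7), cursors c1@2 c2@4 c3@6, authorship .1.2.3.
After op 2 (move_left): buffer="itqtntf" (len 7), cursors c1@1 c2@3 c3@5, authorship .1.2.3.
After op 3 (move_left): buffer="itqtntf" (len 7), cursors c1@0 c2@2 c3@4, authorship .1.2.3.
After op 4 (insert('c')): buffer="citcqtcntf" (len 10), cursors c1@1 c2@4 c3@7, authorship 1.12.23.3.
After op 5 (move_left): buffer="citcqtcntf" (len 10), cursors c1@0 c2@3 c3@6, authorship 1.12.23.3.
After op 6 (insert('h')): buffer="hcithcqthcntf" (len 13), cursors c1@1 c2@5 c3@9, authorship 11.122.233.3.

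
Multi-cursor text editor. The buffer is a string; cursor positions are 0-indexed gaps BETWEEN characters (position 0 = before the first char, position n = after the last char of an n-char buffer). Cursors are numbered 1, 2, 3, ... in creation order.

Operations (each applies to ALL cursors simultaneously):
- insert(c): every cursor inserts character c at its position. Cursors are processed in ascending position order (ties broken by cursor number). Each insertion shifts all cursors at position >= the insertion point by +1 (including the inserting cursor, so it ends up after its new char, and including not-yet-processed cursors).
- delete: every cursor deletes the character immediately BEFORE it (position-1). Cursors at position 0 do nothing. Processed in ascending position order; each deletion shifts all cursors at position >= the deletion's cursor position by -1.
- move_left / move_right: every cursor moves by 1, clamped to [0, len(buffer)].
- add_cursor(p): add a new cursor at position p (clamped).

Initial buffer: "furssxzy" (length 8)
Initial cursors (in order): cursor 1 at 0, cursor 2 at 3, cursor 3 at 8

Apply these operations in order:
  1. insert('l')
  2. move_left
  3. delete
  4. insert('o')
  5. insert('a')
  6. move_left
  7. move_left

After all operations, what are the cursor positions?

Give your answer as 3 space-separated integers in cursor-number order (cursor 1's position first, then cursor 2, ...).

Answer: 0 5 12

Derivation:
After op 1 (insert('l')): buffer="lfurlssxzyl" (len 11), cursors c1@1 c2@5 c3@11, authorship 1...2.....3
After op 2 (move_left): buffer="lfurlssxzyl" (len 11), cursors c1@0 c2@4 c3@10, authorship 1...2.....3
After op 3 (delete): buffer="lfulssxzl" (len 9), cursors c1@0 c2@3 c3@8, authorship 1..2....3
After op 4 (insert('o')): buffer="olfuolssxzol" (len 12), cursors c1@1 c2@5 c3@11, authorship 11..22....33
After op 5 (insert('a')): buffer="oalfuoalssxzoal" (len 15), cursors c1@2 c2@7 c3@14, authorship 111..222....333
After op 6 (move_left): buffer="oalfuoalssxzoal" (len 15), cursors c1@1 c2@6 c3@13, authorship 111..222....333
After op 7 (move_left): buffer="oalfuoalssxzoal" (len 15), cursors c1@0 c2@5 c3@12, authorship 111..222....333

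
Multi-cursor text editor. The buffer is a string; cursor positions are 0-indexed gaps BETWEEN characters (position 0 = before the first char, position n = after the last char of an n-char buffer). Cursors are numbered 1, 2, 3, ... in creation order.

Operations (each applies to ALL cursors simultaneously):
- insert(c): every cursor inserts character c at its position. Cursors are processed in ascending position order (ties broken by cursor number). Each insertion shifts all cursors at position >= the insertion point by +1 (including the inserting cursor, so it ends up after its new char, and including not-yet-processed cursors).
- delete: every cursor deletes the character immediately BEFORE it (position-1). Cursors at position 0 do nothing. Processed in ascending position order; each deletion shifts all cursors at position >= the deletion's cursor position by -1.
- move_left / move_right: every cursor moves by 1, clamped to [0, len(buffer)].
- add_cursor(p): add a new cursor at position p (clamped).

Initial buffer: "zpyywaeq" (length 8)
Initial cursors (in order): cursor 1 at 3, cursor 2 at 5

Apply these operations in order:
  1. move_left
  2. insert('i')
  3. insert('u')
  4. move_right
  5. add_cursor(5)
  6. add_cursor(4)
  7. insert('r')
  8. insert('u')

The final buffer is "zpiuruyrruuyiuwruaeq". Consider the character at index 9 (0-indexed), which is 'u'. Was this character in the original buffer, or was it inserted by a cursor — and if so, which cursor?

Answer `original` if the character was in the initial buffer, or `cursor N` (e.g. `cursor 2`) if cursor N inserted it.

After op 1 (move_left): buffer="zpyywaeq" (len 8), cursors c1@2 c2@4, authorship ........
After op 2 (insert('i')): buffer="zpiyyiwaeq" (len 10), cursors c1@3 c2@6, authorship ..1..2....
After op 3 (insert('u')): buffer="zpiuyyiuwaeq" (len 12), cursors c1@4 c2@8, authorship ..11..22....
After op 4 (move_right): buffer="zpiuyyiuwaeq" (len 12), cursors c1@5 c2@9, authorship ..11..22....
After op 5 (add_cursor(5)): buffer="zpiuyyiuwaeq" (len 12), cursors c1@5 c3@5 c2@9, authorship ..11..22....
After op 6 (add_cursor(4)): buffer="zpiuyyiuwaeq" (len 12), cursors c4@4 c1@5 c3@5 c2@9, authorship ..11..22....
After op 7 (insert('r')): buffer="zpiuryrryiuwraeq" (len 16), cursors c4@5 c1@8 c3@8 c2@13, authorship ..114.13.22.2...
After op 8 (insert('u')): buffer="zpiuruyrruuyiuwruaeq" (len 20), cursors c4@6 c1@11 c3@11 c2@17, authorship ..1144.1313.22.22...
Authorship (.=original, N=cursor N): . . 1 1 4 4 . 1 3 1 3 . 2 2 . 2 2 . . .
Index 9: author = 1

Answer: cursor 1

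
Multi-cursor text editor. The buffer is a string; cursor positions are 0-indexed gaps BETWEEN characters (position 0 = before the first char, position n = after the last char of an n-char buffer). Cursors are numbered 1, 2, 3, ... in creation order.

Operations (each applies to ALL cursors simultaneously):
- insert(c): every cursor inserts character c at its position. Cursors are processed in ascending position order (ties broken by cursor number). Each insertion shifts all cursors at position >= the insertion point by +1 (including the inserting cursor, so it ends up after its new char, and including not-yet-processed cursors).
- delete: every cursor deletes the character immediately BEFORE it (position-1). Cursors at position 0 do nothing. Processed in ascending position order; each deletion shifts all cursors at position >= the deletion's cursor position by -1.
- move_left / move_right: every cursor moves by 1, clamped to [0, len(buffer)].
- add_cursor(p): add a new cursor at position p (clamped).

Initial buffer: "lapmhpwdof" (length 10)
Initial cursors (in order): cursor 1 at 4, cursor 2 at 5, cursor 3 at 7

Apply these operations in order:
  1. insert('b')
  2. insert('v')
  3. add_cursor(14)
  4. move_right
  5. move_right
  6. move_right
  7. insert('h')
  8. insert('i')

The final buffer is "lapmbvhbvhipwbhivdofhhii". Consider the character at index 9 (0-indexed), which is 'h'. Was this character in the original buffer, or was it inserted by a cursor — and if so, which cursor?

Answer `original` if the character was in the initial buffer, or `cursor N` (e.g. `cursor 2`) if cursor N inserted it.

After op 1 (insert('b')): buffer="lapmbhbpwbdof" (len 13), cursors c1@5 c2@7 c3@10, authorship ....1.2..3...
After op 2 (insert('v')): buffer="lapmbvhbvpwbvdof" (len 16), cursors c1@6 c2@9 c3@13, authorship ....11.22..33...
After op 3 (add_cursor(14)): buffer="lapmbvhbvpwbvdof" (len 16), cursors c1@6 c2@9 c3@13 c4@14, authorship ....11.22..33...
After op 4 (move_right): buffer="lapmbvhbvpwbvdof" (len 16), cursors c1@7 c2@10 c3@14 c4@15, authorship ....11.22..33...
After op 5 (move_right): buffer="lapmbvhbvpwbvdof" (len 16), cursors c1@8 c2@11 c3@15 c4@16, authorship ....11.22..33...
After op 6 (move_right): buffer="lapmbvhbvpwbvdof" (len 16), cursors c1@9 c2@12 c3@16 c4@16, authorship ....11.22..33...
After op 7 (insert('h')): buffer="lapmbvhbvhpwbhvdofhh" (len 20), cursors c1@10 c2@14 c3@20 c4@20, authorship ....11.221..323...34
After op 8 (insert('i')): buffer="lapmbvhbvhipwbhivdofhhii" (len 24), cursors c1@11 c2@16 c3@24 c4@24, authorship ....11.2211..3223...3434
Authorship (.=original, N=cursor N): . . . . 1 1 . 2 2 1 1 . . 3 2 2 3 . . . 3 4 3 4
Index 9: author = 1

Answer: cursor 1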